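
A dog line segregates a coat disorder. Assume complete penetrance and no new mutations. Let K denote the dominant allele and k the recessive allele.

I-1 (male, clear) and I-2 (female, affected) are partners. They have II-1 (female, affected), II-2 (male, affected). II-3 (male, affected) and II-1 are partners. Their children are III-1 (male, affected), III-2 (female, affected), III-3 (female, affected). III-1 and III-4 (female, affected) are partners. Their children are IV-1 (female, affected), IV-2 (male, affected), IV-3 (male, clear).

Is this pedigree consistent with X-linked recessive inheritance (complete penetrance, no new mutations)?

No

Under X-linked recessive, II-1 (affected, female) cannot arise from I-1 (clear) × I-2 (affected).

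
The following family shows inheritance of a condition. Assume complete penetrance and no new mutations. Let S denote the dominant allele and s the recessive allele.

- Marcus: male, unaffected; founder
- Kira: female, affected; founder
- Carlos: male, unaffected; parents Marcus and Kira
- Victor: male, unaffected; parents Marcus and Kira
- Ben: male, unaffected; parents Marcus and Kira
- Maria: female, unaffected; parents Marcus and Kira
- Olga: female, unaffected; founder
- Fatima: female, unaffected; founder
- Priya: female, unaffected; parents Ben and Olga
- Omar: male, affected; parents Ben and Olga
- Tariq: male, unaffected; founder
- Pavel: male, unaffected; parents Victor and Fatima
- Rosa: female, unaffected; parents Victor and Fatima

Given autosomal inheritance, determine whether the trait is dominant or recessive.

recessive

Ben and Olga are both unaffected yet have an affected child Omar. Under dominance, an affected child requires at least one affected parent, so the trait cannot be dominant.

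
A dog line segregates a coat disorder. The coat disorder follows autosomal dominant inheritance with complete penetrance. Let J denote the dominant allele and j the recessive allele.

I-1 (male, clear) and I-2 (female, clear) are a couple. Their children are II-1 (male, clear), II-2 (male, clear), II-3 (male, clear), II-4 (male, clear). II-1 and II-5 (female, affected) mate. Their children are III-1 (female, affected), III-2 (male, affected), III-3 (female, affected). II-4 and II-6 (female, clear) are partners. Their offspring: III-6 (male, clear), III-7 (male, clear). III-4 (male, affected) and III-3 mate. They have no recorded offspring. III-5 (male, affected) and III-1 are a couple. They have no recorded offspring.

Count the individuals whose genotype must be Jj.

3

Obligate heterozygotes: III-1 is affected so carries J and received j from II-1 (jj), so III-1 is Jj; III-2 is affected so carries J and received j from II-1 (jj), so III-2 is Jj; III-3 is affected so carries J and received j from II-1 (jj), so III-3 is Jj.
Every other individual is either homozygous by phenotype or has at least one consistent homozygous assignment, so the count is 3.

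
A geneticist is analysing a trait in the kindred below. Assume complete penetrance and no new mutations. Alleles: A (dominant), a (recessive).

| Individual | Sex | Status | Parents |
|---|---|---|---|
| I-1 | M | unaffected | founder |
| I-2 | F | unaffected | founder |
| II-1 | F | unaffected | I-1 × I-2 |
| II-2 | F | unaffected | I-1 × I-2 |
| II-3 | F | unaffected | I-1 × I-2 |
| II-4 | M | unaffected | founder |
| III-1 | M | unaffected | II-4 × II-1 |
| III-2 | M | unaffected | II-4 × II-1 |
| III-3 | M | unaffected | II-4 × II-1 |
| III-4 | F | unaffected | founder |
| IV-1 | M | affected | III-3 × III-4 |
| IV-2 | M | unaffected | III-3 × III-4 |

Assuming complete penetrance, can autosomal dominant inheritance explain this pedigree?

Under autosomal dominant, IV-1 (affected, male) cannot arise from III-3 (unaffected) × III-4 (unaffected).

No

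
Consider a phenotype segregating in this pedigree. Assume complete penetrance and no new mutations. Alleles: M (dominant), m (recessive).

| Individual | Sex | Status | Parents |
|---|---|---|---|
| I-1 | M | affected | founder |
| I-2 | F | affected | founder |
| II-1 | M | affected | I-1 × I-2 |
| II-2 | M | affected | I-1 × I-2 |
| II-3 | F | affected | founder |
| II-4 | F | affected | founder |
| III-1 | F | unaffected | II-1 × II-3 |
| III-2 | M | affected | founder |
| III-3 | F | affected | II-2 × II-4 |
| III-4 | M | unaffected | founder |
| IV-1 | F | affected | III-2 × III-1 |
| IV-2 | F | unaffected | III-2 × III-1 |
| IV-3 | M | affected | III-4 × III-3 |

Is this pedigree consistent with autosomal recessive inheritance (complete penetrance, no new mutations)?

No

Under autosomal recessive, III-1 (unaffected, female) cannot arise from II-1 (affected) × II-3 (affected).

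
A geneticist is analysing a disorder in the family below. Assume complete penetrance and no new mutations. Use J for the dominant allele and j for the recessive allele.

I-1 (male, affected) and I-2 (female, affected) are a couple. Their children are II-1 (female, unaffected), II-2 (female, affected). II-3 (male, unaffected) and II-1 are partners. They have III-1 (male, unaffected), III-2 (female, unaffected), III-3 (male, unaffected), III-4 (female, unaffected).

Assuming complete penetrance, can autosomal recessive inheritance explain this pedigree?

No

Under autosomal recessive, II-1 (unaffected, female) cannot arise from I-1 (affected) × I-2 (affected).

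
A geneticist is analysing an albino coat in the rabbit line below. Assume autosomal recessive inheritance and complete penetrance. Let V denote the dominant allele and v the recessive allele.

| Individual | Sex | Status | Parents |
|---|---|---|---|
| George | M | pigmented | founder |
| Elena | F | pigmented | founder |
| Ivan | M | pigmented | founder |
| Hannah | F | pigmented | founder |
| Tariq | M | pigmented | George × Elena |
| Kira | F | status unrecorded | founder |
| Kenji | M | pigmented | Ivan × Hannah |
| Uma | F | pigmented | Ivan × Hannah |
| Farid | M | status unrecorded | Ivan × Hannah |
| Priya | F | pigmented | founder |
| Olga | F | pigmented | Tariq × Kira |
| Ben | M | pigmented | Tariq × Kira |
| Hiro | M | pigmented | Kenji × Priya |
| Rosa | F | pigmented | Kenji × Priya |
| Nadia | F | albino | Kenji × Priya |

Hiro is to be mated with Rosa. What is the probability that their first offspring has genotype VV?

4/9

Kenji is pigmented so carries V and passed v to Nadia (vv), so Kenji is Vv.
Priya is pigmented so carries V and passed v to Nadia (vv), so Priya is Vv.
Hiro is a pigmented offspring of Kenji (Vv) × Priya (Vv), whose cross gives 1/4 VV : 1/2 Vv : 1/4 vv; conditioning on being pigmented, Hiro is VV with probability 1/3, Vv with probability 2/3.
Rosa is a pigmented offspring of Kenji (Vv) × Priya (Vv), whose cross gives 1/4 VV : 1/2 Vv : 1/4 vv; conditioning on being pigmented, Rosa is VV with probability 1/3, Vv with probability 2/3.
Summing over parental genotype combinations, P(offspring has genotype VV) = 1/9·1 + 2/9·1/2 + 2/9·1/2 + 4/9·1/4 = 4/9.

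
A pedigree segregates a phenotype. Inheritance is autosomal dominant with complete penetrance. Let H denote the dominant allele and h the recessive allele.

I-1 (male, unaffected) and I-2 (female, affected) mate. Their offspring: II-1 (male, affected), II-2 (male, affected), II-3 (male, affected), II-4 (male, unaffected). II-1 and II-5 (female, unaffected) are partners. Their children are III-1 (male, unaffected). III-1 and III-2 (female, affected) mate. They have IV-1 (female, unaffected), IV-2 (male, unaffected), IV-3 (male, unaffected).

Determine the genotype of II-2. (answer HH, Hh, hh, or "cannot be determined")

Hh

From phenotype alone, II-2 is HH or Hh.
II-2 is affected so carries H and received h from I-1 (hh), so II-2 is Hh.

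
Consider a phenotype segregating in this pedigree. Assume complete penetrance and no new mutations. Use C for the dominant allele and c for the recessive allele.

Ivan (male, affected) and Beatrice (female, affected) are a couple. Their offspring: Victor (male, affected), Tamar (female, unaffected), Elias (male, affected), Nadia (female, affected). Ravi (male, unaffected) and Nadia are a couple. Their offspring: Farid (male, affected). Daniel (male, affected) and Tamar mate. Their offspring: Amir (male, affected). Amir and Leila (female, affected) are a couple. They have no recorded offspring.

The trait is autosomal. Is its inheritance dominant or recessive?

Ivan and Beatrice are both affected yet have an unaffected child Tamar. Under a recessive model two affected parents are homozygous and every child would be affected, so the trait cannot be recessive.

dominant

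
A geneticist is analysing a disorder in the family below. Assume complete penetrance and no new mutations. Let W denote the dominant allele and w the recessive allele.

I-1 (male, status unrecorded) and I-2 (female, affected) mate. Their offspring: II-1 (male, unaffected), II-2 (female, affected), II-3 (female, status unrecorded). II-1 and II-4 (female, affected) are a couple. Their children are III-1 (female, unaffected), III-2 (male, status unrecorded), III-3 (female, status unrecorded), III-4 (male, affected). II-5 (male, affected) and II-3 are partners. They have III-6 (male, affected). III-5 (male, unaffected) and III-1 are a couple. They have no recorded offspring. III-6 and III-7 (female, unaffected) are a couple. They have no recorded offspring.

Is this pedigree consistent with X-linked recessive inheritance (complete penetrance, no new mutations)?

No

Under X-linked recessive, II-1 (unaffected, male) cannot arise from I-1 (unrecorded) × I-2 (affected).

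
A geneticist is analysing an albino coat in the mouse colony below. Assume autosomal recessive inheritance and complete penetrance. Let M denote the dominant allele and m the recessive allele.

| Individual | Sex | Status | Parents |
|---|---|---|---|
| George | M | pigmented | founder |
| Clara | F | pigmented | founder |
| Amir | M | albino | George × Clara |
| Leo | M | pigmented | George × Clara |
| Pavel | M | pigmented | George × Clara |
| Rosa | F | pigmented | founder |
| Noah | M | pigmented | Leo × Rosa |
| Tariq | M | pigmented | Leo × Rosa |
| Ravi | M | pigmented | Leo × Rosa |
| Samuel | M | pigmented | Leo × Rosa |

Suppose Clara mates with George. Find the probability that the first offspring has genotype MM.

Clara is pigmented so carries M and passed m to Amir (mm), so Clara is Mm.
George is pigmented so carries M and passed m to Amir (mm), so George is Mm.
The cross gives 1/4 MM : 1/2 Mm : 1/4 mm, so P(offspring has genotype MM) = 1/4.

1/4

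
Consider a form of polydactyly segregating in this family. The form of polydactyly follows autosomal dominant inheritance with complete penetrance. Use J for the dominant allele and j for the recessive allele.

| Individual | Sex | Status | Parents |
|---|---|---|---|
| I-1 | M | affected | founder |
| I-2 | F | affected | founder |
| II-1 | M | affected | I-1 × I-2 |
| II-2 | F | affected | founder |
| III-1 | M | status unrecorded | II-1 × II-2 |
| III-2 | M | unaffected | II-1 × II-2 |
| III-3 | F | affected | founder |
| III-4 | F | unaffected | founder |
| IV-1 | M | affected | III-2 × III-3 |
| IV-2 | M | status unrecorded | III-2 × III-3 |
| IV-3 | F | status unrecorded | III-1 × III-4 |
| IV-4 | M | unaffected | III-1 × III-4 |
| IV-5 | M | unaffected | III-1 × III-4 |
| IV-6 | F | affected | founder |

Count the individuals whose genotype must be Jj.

3

Obligate heterozygotes: II-1 is affected so carries J and passed j to III-2 (jj), so II-1 is Jj; II-2 is affected so carries J and passed j to III-2 (jj), so II-2 is Jj; IV-1 is affected so carries J and received j from III-2 (jj), so IV-1 is Jj.
Every other individual is either homozygous by phenotype or has at least one consistent homozygous assignment, so the count is 3.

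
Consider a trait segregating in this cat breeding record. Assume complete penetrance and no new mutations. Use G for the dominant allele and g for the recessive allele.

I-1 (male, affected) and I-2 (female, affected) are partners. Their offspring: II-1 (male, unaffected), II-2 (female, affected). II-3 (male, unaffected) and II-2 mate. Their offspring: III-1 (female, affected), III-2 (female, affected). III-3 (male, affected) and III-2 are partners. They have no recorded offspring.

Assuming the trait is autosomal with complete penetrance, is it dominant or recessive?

dominant

I-1 and I-2 are both affected yet have an unaffected child II-1. Under a recessive model two affected parents are homozygous and every child would be affected, so the trait cannot be recessive.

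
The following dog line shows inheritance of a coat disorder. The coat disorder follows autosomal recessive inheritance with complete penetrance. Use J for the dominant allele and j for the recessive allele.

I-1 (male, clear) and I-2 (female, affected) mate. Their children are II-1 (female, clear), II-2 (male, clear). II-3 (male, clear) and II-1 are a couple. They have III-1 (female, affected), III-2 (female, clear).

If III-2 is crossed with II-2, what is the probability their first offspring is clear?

5/6

II-3 is clear so carries J and passed j to III-1 (jj), so II-3 is Jj.
II-1 is clear so carries J and received j from I-2 (jj), so II-1 is Jj.
III-2 is a clear offspring of II-3 (Jj) × II-1 (Jj), whose cross gives 1/4 JJ : 1/2 Jj : 1/4 jj; conditioning on being clear, III-2 is JJ with probability 1/3, Jj with probability 2/3.
II-2 is clear so carries J and received j from I-2 (jj), so II-2 is Jj.
Summing over parental genotype combinations, P(offspring is clear) = 1/3·1 + 2/3·3/4 = 5/6.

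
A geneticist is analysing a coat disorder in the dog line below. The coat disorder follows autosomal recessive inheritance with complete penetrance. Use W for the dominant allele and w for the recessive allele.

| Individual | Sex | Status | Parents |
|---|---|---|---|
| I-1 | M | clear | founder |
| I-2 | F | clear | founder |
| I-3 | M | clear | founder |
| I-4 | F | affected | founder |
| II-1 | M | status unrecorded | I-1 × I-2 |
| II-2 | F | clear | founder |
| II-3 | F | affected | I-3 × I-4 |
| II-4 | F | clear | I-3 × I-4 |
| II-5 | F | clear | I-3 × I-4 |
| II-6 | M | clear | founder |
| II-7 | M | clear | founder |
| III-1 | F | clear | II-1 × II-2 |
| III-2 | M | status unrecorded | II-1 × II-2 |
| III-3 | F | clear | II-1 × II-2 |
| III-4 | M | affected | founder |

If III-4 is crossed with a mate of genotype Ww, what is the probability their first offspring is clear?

1/2

III-4 is affected, so III-4 is ww.
The cross gives 1/2 Ww : 1/2 ww, so P(offspring is clear) = 1/2.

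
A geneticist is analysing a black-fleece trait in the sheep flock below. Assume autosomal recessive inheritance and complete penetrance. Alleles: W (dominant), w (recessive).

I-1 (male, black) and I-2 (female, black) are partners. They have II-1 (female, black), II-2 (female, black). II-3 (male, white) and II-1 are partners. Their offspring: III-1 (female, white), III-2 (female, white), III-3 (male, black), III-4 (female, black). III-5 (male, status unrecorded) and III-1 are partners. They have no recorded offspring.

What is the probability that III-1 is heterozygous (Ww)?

III-1 is white so carries W and received w from II-1 (ww), so III-1 is Ww, giving P(Ww) = 1.

1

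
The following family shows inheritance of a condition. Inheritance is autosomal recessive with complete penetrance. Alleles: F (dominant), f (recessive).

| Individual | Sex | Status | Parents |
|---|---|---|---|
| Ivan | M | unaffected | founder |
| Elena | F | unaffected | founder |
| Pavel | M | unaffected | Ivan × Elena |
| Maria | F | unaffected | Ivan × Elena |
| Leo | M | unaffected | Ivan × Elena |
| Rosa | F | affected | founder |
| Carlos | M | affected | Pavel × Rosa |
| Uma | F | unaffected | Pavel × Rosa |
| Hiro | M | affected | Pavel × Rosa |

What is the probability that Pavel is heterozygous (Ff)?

Pavel is unaffected so carries F and passed f to Carlos (ff), so Pavel is Ff, giving P(Ff) = 1.

1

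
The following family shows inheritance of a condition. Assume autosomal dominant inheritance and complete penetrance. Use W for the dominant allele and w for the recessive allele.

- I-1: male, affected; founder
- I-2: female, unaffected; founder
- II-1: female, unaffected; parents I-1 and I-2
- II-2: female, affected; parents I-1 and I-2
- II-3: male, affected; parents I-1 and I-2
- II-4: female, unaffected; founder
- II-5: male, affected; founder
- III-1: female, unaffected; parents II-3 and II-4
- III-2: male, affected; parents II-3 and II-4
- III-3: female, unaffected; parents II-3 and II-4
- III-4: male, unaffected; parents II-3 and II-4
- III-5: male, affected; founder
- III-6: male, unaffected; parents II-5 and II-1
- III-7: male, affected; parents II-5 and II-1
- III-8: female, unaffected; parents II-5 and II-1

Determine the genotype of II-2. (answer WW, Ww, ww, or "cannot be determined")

Ww

From phenotype alone, II-2 is WW or Ww.
II-2 is affected so carries W and received w from I-2 (ww), so II-2 is Ww.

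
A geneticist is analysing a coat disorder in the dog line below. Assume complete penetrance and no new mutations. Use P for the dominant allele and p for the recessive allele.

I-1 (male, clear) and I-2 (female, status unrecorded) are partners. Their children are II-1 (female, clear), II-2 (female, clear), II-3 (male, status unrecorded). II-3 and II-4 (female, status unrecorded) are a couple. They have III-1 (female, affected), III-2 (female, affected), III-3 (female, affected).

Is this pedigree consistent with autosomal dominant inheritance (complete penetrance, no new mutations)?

Yes

A consistent assignment under autosomal dominant exists: I-1 pp, I-2 Pp, II-1 pp, II-2 pp, II-3 Pp, II-4 PP, III-1 PP, III-2 PP, III-3 PP.
In this assignment every recorded phenotype matches its genotype and every non-founder's genotype is obtainable from its parents' genotypes, so the pedigree is consistent.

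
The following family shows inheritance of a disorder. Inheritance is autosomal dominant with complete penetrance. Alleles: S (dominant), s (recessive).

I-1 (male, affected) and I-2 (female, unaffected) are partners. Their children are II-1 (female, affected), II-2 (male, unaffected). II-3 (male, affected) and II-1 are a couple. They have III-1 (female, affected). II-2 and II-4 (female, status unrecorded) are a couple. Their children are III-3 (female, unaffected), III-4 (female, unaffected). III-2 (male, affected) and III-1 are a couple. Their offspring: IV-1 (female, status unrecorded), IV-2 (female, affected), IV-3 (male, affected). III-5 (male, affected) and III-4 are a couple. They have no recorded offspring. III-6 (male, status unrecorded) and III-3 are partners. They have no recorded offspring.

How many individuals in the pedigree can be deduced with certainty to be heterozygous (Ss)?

Obligate heterozygotes: I-1 is affected so carries S and passed s to II-2 (ss), so I-1 is Ss; II-1 is affected so carries S and received s from I-2 (ss), so II-1 is Ss.
Every other individual is either homozygous by phenotype or has at least one consistent homozygous assignment, so the count is 2.

2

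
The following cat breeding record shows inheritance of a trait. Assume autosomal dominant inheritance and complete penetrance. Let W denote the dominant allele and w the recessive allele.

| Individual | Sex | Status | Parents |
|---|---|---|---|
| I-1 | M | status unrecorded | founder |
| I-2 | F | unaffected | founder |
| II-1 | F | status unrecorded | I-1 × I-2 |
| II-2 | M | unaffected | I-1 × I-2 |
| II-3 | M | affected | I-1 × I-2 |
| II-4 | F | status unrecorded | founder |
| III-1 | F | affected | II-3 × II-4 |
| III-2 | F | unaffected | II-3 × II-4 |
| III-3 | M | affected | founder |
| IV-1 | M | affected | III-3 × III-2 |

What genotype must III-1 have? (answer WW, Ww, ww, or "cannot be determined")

III-1's phenotype allows WW or Ww, and no parent or child forces a single allele at both positions; consistent genotype assignments exist with III-1 as WW or Ww.

cannot be determined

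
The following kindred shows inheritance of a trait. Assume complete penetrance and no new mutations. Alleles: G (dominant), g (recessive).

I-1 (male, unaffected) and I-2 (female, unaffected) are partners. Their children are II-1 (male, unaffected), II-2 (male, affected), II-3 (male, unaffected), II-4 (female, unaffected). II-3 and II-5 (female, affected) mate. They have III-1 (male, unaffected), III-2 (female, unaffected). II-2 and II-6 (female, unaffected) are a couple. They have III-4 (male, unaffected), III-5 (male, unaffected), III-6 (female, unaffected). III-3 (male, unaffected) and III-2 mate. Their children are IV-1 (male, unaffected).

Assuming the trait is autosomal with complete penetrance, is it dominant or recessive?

recessive

I-1 and I-2 are both unaffected yet have an affected child II-2. Under dominance, an affected child requires at least one affected parent, so the trait cannot be dominant.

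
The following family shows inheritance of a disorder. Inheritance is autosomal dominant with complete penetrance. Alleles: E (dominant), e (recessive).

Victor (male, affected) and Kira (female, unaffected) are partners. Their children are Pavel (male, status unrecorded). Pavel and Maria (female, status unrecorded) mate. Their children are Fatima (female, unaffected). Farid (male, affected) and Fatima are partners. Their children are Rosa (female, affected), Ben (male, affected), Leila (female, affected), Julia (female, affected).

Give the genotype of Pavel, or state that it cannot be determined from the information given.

cannot be determined

Pavel's phenotype is unrecorded, and no parent or child forces a single allele at both positions; consistent genotype assignments exist with Pavel as Ee or ee.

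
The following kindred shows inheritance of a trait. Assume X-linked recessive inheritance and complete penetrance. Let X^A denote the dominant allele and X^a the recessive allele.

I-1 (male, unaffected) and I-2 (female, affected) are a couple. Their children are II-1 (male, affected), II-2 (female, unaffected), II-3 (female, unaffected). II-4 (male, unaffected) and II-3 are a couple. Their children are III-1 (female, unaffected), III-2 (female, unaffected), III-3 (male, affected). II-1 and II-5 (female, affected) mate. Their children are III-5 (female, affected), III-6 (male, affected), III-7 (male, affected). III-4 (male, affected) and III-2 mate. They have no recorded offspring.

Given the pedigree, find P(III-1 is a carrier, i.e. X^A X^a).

1/2

II-4 is unaffected, so II-4 is X^A Y.
II-3 is unaffected so carries A and received a from I-2 (X^a X^a), so II-3 is X^A X^a.
Their cross gives offspring ratios 1/2 X^A X^A : 1/2 X^A X^a. Conditioning on III-1 being unaffected, P(X^A X^a) = 1/2 / 1 = 1/2.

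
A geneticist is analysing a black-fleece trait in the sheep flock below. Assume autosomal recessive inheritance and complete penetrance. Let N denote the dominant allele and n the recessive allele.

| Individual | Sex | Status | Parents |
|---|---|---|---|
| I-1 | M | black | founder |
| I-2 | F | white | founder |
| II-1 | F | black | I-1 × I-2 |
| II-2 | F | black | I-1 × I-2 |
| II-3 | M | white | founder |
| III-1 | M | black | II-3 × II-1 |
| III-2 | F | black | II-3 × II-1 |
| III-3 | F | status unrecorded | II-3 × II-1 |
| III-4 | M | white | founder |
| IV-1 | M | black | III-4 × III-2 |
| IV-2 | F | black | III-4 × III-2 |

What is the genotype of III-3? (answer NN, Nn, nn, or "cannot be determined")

III-3's phenotype is unrecorded, and no parent or child forces a single allele at both positions; consistent genotype assignments exist with III-3 as Nn or nn.

cannot be determined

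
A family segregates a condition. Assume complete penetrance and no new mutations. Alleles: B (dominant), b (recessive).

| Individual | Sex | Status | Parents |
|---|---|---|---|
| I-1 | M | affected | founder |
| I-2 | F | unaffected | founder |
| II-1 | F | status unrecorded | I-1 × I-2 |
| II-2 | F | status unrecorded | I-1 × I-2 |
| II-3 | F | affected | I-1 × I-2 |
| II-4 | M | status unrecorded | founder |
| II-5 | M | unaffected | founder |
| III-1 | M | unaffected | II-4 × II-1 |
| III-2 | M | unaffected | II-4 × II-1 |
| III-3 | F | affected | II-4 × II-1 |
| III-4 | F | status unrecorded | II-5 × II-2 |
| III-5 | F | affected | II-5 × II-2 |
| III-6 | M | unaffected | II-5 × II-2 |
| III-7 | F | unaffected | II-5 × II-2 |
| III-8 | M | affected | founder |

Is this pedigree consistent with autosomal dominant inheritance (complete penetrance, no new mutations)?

Yes

A consistent assignment under autosomal dominant exists: I-1 BB, I-2 bb, II-1 Bb, II-2 Bb, II-3 Bb, II-4 Bb, II-5 bb, III-1 bb, III-2 bb, III-3 BB, III-4 Bb, III-5 Bb, III-6 bb, III-7 bb, III-8 BB.
In this assignment every recorded phenotype matches its genotype and every non-founder's genotype is obtainable from its parents' genotypes, so the pedigree is consistent.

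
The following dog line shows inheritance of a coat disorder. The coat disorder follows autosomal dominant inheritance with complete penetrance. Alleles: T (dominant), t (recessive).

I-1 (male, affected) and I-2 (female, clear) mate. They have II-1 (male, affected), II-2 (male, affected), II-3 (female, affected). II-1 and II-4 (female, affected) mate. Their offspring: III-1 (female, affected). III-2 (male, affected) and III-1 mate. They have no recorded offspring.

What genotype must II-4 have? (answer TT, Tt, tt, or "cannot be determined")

cannot be determined

II-4's phenotype allows TT or Tt, and no parent or child forces a single allele at both positions; consistent genotype assignments exist with II-4 as TT or Tt.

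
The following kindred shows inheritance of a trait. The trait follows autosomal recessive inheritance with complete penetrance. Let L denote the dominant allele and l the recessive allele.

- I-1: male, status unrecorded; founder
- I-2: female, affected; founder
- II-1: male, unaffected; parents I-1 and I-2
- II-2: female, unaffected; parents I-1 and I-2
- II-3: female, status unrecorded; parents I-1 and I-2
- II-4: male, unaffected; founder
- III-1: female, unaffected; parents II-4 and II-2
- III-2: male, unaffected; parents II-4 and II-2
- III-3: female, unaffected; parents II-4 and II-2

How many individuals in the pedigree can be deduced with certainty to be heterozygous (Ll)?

Obligate heterozygotes: II-1 is unaffected so carries L and received l from I-2 (ll), so II-1 is Ll; II-2 is unaffected so carries L and received l from I-2 (ll), so II-2 is Ll.
Every other individual is either homozygous by phenotype or has at least one consistent homozygous assignment, so the count is 2.

2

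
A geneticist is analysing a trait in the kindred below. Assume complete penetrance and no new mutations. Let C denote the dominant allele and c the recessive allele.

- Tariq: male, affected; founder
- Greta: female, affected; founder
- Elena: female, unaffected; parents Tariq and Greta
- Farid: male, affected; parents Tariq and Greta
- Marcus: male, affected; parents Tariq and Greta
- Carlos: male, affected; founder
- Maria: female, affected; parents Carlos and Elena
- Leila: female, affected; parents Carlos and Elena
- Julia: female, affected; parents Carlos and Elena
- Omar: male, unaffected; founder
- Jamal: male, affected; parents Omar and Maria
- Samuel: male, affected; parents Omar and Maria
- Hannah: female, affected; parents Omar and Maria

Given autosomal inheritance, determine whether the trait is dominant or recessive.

dominant

Tariq and Greta are both affected yet have an unaffected child Elena. Under a recessive model two affected parents are homozygous and every child would be affected, so the trait cannot be recessive.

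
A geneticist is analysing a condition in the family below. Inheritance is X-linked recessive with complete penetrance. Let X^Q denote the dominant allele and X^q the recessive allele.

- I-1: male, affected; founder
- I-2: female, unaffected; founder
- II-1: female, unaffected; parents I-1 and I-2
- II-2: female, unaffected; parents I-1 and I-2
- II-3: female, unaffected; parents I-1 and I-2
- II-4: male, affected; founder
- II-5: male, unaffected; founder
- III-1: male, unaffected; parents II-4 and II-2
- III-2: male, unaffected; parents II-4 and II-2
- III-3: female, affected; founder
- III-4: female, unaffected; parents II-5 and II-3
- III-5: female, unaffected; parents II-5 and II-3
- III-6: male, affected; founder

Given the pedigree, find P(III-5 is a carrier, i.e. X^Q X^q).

1/2

II-5 is unaffected, so II-5 is X^Q Y.
II-3 is unaffected so carries Q and received q from I-1 (X^q Y), so II-3 is X^Q X^q.
Their cross gives offspring ratios 1/2 X^Q X^Q : 1/2 X^Q X^q. Conditioning on III-5 being unaffected, P(X^Q X^q) = 1/2 / 1 = 1/2.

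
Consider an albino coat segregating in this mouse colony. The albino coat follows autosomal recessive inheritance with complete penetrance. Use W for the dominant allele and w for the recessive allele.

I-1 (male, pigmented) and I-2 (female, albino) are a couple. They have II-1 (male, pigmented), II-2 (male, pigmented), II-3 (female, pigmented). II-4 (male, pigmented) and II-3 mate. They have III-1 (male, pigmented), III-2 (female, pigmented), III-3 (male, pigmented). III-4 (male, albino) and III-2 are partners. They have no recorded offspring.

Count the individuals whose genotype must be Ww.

3

Obligate heterozygotes: II-1 is pigmented so carries W and received w from I-2 (ww), so II-1 is Ww; II-2 is pigmented so carries W and received w from I-2 (ww), so II-2 is Ww; II-3 is pigmented so carries W and received w from I-2 (ww), so II-3 is Ww.
Every other individual is either homozygous by phenotype or has at least one consistent homozygous assignment, so the count is 3.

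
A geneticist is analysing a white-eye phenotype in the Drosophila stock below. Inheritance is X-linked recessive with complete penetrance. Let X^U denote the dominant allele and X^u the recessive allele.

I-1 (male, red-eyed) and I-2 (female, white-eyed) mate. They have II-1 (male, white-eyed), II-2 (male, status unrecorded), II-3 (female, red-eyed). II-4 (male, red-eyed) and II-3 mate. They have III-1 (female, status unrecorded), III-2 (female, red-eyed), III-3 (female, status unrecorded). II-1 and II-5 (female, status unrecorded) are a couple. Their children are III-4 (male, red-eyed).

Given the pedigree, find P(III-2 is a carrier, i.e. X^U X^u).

1/2

II-4 is red-eyed, so II-4 is X^U Y.
II-3 is red-eyed so carries U and received u from I-2 (X^u X^u), so II-3 is X^U X^u.
Their cross gives offspring ratios 1/2 X^U X^U : 1/2 X^U X^u. Conditioning on III-2 being red-eyed, P(X^U X^u) = 1/2 / 1 = 1/2.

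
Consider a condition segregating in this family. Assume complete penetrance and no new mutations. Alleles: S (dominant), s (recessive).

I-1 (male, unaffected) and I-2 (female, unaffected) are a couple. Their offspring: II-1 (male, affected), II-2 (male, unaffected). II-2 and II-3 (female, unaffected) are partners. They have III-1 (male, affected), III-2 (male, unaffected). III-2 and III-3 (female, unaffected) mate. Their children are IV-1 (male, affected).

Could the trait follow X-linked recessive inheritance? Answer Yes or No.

Yes

A consistent assignment under X-linked recessive exists: I-1 X^S Y, I-2 X^S X^s, II-1 X^s Y, II-2 X^S Y, II-3 X^S X^s, III-1 X^s Y, III-2 X^S Y, III-3 X^S X^s, IV-1 X^s Y.
In this assignment every recorded phenotype matches its genotype and every non-founder's genotype is obtainable from its parents' genotypes, so the pedigree is consistent.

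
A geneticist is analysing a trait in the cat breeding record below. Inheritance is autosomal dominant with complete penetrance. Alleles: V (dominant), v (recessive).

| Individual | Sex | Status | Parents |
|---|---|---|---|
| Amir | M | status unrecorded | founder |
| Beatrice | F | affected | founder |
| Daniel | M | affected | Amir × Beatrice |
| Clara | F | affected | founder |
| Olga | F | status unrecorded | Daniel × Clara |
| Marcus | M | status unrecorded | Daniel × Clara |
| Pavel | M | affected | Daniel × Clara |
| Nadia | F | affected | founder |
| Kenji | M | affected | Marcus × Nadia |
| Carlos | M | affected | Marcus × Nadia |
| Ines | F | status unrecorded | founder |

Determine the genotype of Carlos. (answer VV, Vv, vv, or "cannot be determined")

cannot be determined

Carlos's phenotype allows VV or Vv, and no parent or child forces a single allele at both positions; consistent genotype assignments exist with Carlos as VV or Vv.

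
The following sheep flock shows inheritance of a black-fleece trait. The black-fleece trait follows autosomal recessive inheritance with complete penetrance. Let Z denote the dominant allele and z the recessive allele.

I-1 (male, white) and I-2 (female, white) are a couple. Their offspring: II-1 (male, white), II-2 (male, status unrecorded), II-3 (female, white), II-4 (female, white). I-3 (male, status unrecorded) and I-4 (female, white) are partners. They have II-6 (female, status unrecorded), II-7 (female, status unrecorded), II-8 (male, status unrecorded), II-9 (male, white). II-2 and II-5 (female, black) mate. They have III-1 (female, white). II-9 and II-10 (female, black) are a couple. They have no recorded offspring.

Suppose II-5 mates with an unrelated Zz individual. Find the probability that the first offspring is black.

II-5 is black, so II-5 is zz.
The cross gives 1/2 Zz : 1/2 zz, so P(offspring is black) = 1/2.

1/2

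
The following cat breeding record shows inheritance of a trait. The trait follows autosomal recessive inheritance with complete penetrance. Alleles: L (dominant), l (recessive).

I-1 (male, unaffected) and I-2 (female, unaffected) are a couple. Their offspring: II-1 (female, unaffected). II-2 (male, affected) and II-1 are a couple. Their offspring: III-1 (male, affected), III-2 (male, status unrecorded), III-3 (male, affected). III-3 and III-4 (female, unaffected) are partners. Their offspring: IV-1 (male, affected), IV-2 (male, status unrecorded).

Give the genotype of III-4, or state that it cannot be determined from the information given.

Ll

From phenotype alone, III-4 is LL or Ll.
III-4 is unaffected so carries L and passed l to IV-1 (ll), so III-4 is Ll.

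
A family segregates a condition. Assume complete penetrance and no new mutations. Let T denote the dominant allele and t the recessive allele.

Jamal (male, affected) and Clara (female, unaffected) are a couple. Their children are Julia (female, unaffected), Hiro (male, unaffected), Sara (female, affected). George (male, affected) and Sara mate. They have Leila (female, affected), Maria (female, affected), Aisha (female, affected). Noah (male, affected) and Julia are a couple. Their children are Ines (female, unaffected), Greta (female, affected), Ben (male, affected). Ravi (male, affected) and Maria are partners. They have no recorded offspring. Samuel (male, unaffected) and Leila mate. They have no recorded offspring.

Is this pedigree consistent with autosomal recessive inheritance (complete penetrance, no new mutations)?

A consistent assignment under autosomal recessive exists: Jamal tt, Clara Tt, Julia Tt, Hiro Tt, Sara tt, George tt, Noah tt, Leila tt, Maria tt, Aisha tt, Ravi tt, Samuel TT, Ines Tt, Greta tt, Ben tt.
In this assignment every recorded phenotype matches its genotype and every non-founder's genotype is obtainable from its parents' genotypes, so the pedigree is consistent.

Yes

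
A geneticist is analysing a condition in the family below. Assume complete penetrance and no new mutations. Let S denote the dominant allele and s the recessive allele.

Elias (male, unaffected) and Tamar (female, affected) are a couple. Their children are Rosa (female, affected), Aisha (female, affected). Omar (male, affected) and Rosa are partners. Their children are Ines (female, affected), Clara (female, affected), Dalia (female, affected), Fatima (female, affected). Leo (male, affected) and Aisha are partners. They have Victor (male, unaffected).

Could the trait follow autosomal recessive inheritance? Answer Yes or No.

No

Under autosomal recessive, Victor (unaffected, male) cannot arise from Leo (affected) × Aisha (affected).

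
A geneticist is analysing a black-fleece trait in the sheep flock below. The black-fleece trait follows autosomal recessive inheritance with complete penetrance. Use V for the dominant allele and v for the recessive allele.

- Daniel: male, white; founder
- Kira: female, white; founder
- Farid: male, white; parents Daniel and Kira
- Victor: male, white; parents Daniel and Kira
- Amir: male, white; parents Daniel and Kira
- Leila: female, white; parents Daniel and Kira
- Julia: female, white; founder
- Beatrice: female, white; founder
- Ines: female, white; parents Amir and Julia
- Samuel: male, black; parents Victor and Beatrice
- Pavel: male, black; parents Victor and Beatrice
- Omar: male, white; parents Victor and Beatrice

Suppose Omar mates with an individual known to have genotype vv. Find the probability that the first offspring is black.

1/3

Victor is white so carries V and passed v to Samuel (vv), so Victor is Vv.
Beatrice is white so carries V and passed v to Samuel (vv), so Beatrice is Vv.
Omar is a white offspring of Victor (Vv) × Beatrice (Vv), whose cross gives 1/4 VV : 1/2 Vv : 1/4 vv; conditioning on being white, Omar is VV with probability 1/3, Vv with probability 2/3.
Summing over parental genotype combinations, P(offspring is black) = 2/3·1/2 = 1/3.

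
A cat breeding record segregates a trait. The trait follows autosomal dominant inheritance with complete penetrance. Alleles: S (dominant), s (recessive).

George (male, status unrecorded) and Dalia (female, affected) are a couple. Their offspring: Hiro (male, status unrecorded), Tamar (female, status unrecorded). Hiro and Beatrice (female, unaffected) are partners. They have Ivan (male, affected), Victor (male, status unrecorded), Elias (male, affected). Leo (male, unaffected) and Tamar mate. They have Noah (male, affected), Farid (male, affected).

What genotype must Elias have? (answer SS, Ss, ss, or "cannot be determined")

From phenotype alone, Elias is SS or Ss.
Elias is affected so carries S and received s from Beatrice (ss), so Elias is Ss.

Ss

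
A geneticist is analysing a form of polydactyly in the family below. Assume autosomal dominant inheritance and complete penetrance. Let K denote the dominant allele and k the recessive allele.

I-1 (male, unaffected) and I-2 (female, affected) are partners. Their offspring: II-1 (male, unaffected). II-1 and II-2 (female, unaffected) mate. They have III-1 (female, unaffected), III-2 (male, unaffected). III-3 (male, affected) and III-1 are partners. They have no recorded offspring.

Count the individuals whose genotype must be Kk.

1

Obligate heterozygotes: I-2 is affected so carries K and passed k to II-1 (kk), so I-2 is Kk.
Every other individual is either homozygous by phenotype or has at least one consistent homozygous assignment, so the count is 1.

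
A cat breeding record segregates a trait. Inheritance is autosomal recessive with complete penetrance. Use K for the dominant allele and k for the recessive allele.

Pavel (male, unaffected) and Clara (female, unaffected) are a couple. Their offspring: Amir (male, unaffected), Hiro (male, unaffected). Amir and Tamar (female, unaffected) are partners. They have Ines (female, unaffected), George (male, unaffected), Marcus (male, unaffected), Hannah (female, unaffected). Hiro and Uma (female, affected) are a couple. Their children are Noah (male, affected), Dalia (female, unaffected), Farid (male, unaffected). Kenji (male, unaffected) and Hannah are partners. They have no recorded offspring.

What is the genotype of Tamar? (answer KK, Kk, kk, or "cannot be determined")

Tamar's phenotype allows KK or Kk, and no parent or child forces a single allele at both positions; consistent genotype assignments exist with Tamar as KK or Kk.

cannot be determined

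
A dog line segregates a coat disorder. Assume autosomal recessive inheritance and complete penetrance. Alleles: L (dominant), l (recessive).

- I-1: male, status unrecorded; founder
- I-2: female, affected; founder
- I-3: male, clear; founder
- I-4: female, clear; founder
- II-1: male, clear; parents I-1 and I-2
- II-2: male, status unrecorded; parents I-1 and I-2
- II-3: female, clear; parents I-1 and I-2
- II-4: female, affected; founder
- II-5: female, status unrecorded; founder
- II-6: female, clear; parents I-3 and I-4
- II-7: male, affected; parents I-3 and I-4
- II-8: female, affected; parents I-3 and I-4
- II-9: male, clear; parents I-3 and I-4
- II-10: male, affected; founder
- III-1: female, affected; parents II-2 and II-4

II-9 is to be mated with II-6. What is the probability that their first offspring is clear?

8/9

I-3 is clear so carries L and passed l to II-7 (ll), so I-3 is Ll.
I-4 is clear so carries L and passed l to II-7 (ll), so I-4 is Ll.
II-9 is a clear offspring of I-3 (Ll) × I-4 (Ll), whose cross gives 1/4 LL : 1/2 Ll : 1/4 ll; conditioning on being clear, II-9 is LL with probability 1/3, Ll with probability 2/3.
II-6 is a clear offspring of I-3 (Ll) × I-4 (Ll), whose cross gives 1/4 LL : 1/2 Ll : 1/4 ll; conditioning on being clear, II-6 is LL with probability 1/3, Ll with probability 2/3.
Summing over parental genotype combinations, P(offspring is clear) = 1/9·1 + 2/9·1 + 2/9·1 + 4/9·3/4 = 8/9.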